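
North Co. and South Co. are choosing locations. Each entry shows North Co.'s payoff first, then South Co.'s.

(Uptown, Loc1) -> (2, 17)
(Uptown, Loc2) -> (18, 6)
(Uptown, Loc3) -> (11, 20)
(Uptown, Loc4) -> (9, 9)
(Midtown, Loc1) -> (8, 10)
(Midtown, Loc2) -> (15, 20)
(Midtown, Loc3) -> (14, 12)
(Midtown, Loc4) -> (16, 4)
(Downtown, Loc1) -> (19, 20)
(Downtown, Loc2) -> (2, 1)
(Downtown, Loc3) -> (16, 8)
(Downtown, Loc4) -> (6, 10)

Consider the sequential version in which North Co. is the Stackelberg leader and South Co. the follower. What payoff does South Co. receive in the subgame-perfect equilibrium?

South Co. best-responds to each possible North Co. move:
- Uptown → South Co. plays Loc3 (best of 17, 6, 20, 9); North Co. gets 11.
- Midtown → South Co. plays Loc2 (best of 10, 20, 12, 4); North Co. gets 15.
- Downtown → South Co. plays Loc1 (best of 20, 1, 8, 10); North Co. gets 19.
North Co.'s induced payoffs are 11, 15, 19, so North Co. commits to Downtown. Subgame-perfect outcome: (Downtown, Loc1) with payoffs (19, 20).

20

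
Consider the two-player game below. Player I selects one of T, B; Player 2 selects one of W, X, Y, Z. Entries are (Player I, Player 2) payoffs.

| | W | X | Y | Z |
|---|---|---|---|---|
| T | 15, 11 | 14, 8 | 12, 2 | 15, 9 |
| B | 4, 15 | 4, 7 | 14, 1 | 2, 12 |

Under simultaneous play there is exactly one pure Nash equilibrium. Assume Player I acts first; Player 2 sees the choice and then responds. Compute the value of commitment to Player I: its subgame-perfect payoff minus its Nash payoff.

0

Backward induction with Player I moving first.
- T: BR = W, leader payoff 15.
- B: BR = W, leader payoff 4.
Among 15, 4, the best is 15 at T. Subgame-perfect outcome: (T, W) with payoffs (15, 11).
For the simultaneous game, intersect best replies.
Player I's best replies: W→T; X→T; Y→B; Z→T.
Player 2's best replies: T→W; B→W.
The unique mutual best reply is (T, W), giving (15, 11).
Player I's commitment gain: 15 − 15 = 0.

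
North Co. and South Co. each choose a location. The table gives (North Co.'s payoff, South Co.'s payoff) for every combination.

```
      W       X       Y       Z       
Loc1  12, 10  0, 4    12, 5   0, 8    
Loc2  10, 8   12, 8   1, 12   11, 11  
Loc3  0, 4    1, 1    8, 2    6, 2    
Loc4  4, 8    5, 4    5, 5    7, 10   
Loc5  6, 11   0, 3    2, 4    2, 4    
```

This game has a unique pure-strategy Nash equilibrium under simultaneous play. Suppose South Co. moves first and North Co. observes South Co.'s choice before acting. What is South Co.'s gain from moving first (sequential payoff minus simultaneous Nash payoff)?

Work backward from North Co.'s decision.
- W → North Co. plays Loc1 (best of 12, 10, 0, 4, 6); South Co. gets 10.
- X → North Co. plays Loc2 (best of 0, 12, 1, 5, 0); South Co. gets 8.
- Y → North Co. plays Loc1 (best of 12, 1, 8, 5, 2); South Co. gets 5.
- Z → North Co. plays Loc2 (best of 0, 11, 6, 7, 2); South Co. gets 11.
South Co.'s induced payoffs are 10, 8, 5, 11, so South Co. commits to Z. Subgame-perfect outcome: (Loc2, Z) with payoffs (11, 11).
For the simultaneous game, intersect best replies.
North Co.'s best replies: W→Loc1; X→Loc2; Y→Loc1; Z→Loc2.
South Co.'s best replies: Loc1→W; Loc2→Y; Loc3→W; Loc4→Z; Loc5→W.
Only (Loc1, W) has each player best-responding; Nash payoffs (12, 10).
South Co.'s commitment gain: 11 − 10 = 1.

1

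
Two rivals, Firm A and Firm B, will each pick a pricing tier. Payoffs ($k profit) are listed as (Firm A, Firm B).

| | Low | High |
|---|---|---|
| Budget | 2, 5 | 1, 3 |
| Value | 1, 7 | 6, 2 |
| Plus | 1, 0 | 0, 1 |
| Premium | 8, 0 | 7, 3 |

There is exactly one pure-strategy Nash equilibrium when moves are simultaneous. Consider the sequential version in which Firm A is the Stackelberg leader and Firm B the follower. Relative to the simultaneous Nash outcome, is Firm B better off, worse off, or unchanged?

unchanged

Work backward from Firm B's decision.
- Budget: BR = Low, leader payoff 2.
- Value: BR = Low, leader payoff 1.
- Plus: BR = High, leader payoff 0.
- Premium: BR = High, leader payoff 7.
Maximizing over 2, 1, 0, 7, Firm A chooses Premium. Subgame-perfect outcome: (Premium, High) with payoffs (7, 3).
Now find the simultaneous Nash equilibrium.
Firm A's best replies: Low→Premium; High→Premium.
Firm B's best replies: Budget→Low; Value→Low; Plus→High; Premium→High.
Only (Premium, High) has each player best-responding; Nash payoffs (7, 3).
Firm B earns 3 sequentially versus 3 at the Nash outcome: unchanged.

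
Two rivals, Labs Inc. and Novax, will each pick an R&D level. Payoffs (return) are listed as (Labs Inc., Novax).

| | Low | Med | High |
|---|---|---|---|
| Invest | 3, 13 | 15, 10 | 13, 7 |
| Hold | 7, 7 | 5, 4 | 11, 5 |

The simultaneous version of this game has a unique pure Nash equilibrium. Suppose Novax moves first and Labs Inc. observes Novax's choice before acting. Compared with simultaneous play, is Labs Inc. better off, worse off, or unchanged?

Backward induction with Novax moving first.
- Low: Labs Inc. compares 3, 7 and picks Hold; Novax would get 7.
- Med: Labs Inc. compares 15, 5 and picks Invest; Novax would get 10.
- High: Labs Inc. compares 13, 11 and picks Invest; Novax would get 7.
Among 7, 10, 7, the best is 10 at Med. Subgame-perfect outcome: (Invest, Med) with payoffs (15, 10).
For the simultaneous game, intersect best replies.
Labs Inc.'s best replies: Low→Hold; Med→Invest; High→Invest.
Novax's best replies: Invest→Low; Hold→Low.
Only (Hold, Low) has each player best-responding; Nash payoffs (7, 7).
Labs Inc. earns 15 sequentially versus 7 at the Nash outcome: better off.

better off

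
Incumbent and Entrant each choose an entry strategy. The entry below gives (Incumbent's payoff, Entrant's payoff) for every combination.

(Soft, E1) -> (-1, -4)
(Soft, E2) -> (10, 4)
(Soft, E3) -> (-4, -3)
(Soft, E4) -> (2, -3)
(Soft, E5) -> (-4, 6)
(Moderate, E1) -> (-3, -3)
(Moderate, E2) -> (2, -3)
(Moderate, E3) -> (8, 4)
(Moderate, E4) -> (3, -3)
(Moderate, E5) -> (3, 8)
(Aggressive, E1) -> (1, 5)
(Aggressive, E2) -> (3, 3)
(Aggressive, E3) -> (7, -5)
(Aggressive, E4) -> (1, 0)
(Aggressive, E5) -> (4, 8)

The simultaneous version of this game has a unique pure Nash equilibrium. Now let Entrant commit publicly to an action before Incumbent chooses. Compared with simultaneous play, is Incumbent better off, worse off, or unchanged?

Incumbent best-responds to each possible Entrant move:
- E1: BR = Aggressive, leader payoff 5.
- E2: BR = Soft, leader payoff 4.
- E3: BR = Moderate, leader payoff 4.
- E4: BR = Moderate, leader payoff -3.
- E5: BR = Aggressive, leader payoff 8.
Among 5, 4, 4, -3, 8, the best is 8 at E5. Subgame-perfect outcome: (Aggressive, E5) with payoffs (4, 8).
For the simultaneous game, intersect best replies.
Incumbent's best replies: E1→Aggressive; E2→Soft; E3→Moderate; E4→Moderate; E5→Aggressive.
Entrant's best replies: Soft→E5; Moderate→E5; Aggressive→E5.
Only (Aggressive, E5) has each player best-responding; Nash payoffs (4, 8).
Incumbent earns 4 sequentially versus 4 at the Nash outcome: unchanged.

unchanged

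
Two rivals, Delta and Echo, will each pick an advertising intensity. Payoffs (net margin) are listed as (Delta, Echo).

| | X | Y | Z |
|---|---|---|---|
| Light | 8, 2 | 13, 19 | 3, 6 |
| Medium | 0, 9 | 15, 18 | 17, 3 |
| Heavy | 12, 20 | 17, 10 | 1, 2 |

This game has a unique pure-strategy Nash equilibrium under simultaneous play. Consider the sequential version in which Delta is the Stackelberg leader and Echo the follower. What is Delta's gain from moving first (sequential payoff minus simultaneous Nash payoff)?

3

Work backward from Echo's decision.
- Light: Echo compares 2, 19, 6 and picks Y; Delta would get 13.
- Medium: Echo compares 9, 18, 3 and picks Y; Delta would get 15.
- Heavy: Echo compares 20, 10, 2 and picks X; Delta would get 12.
Delta's induced payoffs are 13, 15, 12, so Delta commits to Medium. Subgame-perfect outcome: (Medium, Y) with payoffs (15, 18).
Under simultaneous play:
Delta's best replies: X→Heavy; Y→Heavy; Z→Medium.
Echo's best replies: Light→Y; Medium→Y; Heavy→X.
The unique mutual best reply is (Heavy, X), giving (12, 20).
Delta's commitment gain: 15 − 12 = 3.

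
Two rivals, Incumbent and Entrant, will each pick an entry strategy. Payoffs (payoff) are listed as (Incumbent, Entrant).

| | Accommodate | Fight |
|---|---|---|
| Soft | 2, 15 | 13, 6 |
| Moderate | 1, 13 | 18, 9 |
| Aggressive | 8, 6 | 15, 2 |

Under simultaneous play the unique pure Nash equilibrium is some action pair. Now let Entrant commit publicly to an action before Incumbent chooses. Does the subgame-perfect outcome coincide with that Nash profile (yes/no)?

Solve by backward induction (Entrant leads).
- Accommodate: BR = Aggressive, leader payoff 6.
- Fight: BR = Moderate, leader payoff 9.
Entrant's induced payoffs are 6, 9, so Entrant commits to Fight. Subgame-perfect outcome: (Moderate, Fight) with payoffs (18, 9).
Under simultaneous play:
Incumbent's best replies: Accommodate→Aggressive; Fight→Moderate.
Entrant's best replies: Soft→Accommodate; Moderate→Accommodate; Aggressive→Accommodate.
The unique mutual best reply is (Aggressive, Accommodate), giving (8, 6).
Sequential outcome (Moderate, Fight) differs from the Nash profile (Aggressive, Accommodate).

no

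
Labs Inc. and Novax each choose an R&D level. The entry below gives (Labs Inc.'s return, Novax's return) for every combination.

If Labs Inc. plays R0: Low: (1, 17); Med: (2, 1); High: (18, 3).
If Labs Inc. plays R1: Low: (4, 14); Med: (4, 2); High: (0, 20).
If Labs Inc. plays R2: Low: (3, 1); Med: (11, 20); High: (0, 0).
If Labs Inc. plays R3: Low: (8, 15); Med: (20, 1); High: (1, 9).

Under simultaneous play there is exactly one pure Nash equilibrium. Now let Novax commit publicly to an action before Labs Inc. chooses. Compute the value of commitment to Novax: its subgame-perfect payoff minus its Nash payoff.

0

Backward induction with Novax moving first.
- Low → Labs Inc. plays R3 (best of 1, 4, 3, 8); Novax gets 15.
- Med → Labs Inc. plays R3 (best of 2, 4, 11, 20); Novax gets 1.
- High → Labs Inc. plays R0 (best of 18, 0, 0, 1); Novax gets 3.
Novax's induced payoffs are 15, 1, 3, so Novax commits to Low. Subgame-perfect outcome: (R3, Low) with payoffs (8, 15).
For the simultaneous game, intersect best replies.
Labs Inc.'s best replies: Low→R3; Med→R3; High→R0.
Novax's best replies: R0→Low; R1→High; R2→Med; R3→Low.
Only (R3, Low) has each player best-responding; Nash payoffs (8, 15).
Novax's commitment gain: 15 − 15 = 0.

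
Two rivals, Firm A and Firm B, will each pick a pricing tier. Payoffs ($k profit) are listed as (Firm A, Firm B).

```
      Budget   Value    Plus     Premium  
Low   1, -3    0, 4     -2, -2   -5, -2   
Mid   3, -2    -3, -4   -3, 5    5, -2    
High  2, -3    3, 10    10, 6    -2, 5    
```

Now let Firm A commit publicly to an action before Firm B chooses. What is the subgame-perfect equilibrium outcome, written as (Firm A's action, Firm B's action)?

(High, Value)

Work backward from Firm B's decision.
- Low → Firm B plays Value (best of -3, 4, -2, -2); Firm A gets 0.
- Mid → Firm B plays Plus (best of -2, -4, 5, -2); Firm A gets -3.
- High → Firm B plays Value (best of -3, 10, 6, 5); Firm A gets 3.
Firm A's induced payoffs are 0, -3, 3, so Firm A commits to High. Subgame-perfect outcome: (High, Value) with payoffs (3, 10).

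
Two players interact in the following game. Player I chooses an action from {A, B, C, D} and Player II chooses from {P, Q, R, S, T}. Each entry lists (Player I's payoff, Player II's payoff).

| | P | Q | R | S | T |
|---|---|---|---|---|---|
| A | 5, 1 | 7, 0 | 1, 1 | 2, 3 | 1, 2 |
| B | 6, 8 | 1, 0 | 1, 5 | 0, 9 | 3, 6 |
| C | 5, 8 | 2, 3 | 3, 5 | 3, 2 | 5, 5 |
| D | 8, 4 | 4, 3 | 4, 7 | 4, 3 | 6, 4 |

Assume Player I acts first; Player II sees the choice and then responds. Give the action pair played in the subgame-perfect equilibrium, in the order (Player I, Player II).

Work backward from Player II's decision.
- A → Player II plays S (best of 1, 0, 1, 3, 2); Player I gets 2.
- B → Player II plays S (best of 8, 0, 5, 9, 6); Player I gets 0.
- C → Player II plays P (best of 8, 3, 5, 2, 5); Player I gets 5.
- D → Player II plays R (best of 4, 3, 7, 3, 4); Player I gets 4.
Maximizing over 2, 0, 5, 4, Player I chooses C. Subgame-perfect outcome: (C, P) with payoffs (5, 8).

(C, P)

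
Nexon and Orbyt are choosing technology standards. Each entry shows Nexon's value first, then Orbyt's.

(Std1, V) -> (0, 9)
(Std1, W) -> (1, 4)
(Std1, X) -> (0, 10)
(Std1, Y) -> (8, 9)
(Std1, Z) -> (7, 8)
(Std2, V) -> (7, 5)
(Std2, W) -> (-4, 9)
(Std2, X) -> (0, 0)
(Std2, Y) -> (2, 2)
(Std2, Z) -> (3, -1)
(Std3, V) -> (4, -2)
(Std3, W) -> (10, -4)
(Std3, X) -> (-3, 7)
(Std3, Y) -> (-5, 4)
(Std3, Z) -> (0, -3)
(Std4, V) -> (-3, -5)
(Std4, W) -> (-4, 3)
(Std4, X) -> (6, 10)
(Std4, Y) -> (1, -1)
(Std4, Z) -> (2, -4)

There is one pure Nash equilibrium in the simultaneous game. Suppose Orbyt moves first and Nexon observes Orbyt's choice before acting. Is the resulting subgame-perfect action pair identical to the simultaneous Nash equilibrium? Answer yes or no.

Backward induction with Orbyt moving first.
- V: BR = Std2, leader payoff 5.
- W: BR = Std3, leader payoff -4.
- X: BR = Std4, leader payoff 10.
- Y: BR = Std1, leader payoff 9.
- Z: BR = Std1, leader payoff 8.
Maximizing over 5, -4, 10, 9, 8, Orbyt chooses X. Subgame-perfect outcome: (Std4, X) with payoffs (6, 10).
Under simultaneous play:
Nexon's best replies: V→Std2; W→Std3; X→Std4; Y→Std1; Z→Std1.
Orbyt's best replies: Std1→X; Std2→W; Std3→X; Std4→X.
Only (Std4, X) has each player best-responding; Nash payoffs (6, 10).
Sequential outcome (Std4, X) coincides with the Nash profile (Std4, X).

yes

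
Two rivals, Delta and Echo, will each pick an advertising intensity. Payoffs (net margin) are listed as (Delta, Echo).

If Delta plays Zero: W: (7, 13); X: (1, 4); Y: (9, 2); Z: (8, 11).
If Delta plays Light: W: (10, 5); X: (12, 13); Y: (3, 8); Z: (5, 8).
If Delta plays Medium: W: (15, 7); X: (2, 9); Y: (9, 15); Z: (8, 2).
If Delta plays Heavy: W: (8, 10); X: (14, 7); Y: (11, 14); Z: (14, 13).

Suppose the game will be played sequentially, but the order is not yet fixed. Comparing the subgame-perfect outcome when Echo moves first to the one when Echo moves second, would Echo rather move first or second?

first

If Delta leads: Echo's best replies are Zero→W, Light→X, Medium→Y, Heavy→Y; Delta's induced payoffs 7, 12, 9, 11; outcome (Light, X), payoffs (12, 13).
If Echo leads: Delta's best replies are W→Medium, X→Heavy, Y→Heavy, Z→Heavy; Echo's induced payoffs 7, 7, 14, 13; outcome (Heavy, Y), payoffs (11, 14).
Echo gets 14 moving first and 13 moving second, so Echo prefers to move first.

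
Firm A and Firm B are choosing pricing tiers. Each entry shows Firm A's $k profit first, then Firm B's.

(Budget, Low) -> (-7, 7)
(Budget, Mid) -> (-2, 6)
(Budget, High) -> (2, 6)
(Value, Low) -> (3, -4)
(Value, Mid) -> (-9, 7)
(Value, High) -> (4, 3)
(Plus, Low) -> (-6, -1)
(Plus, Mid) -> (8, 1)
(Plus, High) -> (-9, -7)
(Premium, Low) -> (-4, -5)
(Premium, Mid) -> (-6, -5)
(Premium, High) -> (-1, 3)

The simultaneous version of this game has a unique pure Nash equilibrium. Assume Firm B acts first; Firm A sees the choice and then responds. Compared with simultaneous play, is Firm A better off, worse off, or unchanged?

worse off

Firm A best-responds to each possible Firm B move:
- Low: Firm A compares -7, 3, -6, -4 and picks Value; Firm B would get -4.
- Mid: Firm A compares -2, -9, 8, -6 and picks Plus; Firm B would get 1.
- High: Firm A compares 2, 4, -9, -1 and picks Value; Firm B would get 3.
Firm B's induced payoffs are -4, 1, 3, so Firm B commits to High. Subgame-perfect outcome: (Value, High) with payoffs (4, 3).
For the simultaneous game, intersect best replies.
Firm A's best replies: Low→Value; Mid→Plus; High→Value.
Firm B's best replies: Budget→Low; Value→Mid; Plus→Mid; Premium→High.
The unique mutual best reply is (Plus, Mid), giving (8, 1).
Firm A earns 4 sequentially versus 8 at the Nash outcome: worse off.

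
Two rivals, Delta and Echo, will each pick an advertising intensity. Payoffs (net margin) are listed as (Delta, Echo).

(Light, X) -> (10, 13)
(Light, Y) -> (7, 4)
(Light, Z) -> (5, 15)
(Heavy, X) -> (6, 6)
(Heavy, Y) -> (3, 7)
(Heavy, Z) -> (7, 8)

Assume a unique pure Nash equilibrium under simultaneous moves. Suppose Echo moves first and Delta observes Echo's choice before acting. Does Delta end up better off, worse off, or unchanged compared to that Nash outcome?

Solve by backward induction (Echo leads).
- X: Delta compares 10, 6 and picks Light; Echo would get 13.
- Y: Delta compares 7, 3 and picks Light; Echo would get 4.
- Z: Delta compares 5, 7 and picks Heavy; Echo would get 8.
Echo's induced payoffs are 13, 4, 8, so Echo commits to X. Subgame-perfect outcome: (Light, X) with payoffs (10, 13).
Under simultaneous play:
Delta's best replies: X→Light; Y→Light; Z→Heavy.
Echo's best replies: Light→Z; Heavy→Z.
The unique mutual best reply is (Heavy, Z), giving (7, 8).
Delta earns 10 sequentially versus 7 at the Nash outcome: better off.

better off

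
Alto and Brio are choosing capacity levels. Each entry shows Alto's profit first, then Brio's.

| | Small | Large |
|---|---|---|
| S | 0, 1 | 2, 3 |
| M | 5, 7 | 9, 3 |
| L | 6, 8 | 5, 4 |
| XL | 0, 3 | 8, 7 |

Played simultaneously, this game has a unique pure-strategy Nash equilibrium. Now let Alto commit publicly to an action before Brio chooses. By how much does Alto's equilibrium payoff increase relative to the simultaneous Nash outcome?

Brio best-responds to each possible Alto move:
- S: Brio compares 1, 3 and picks Large; Alto would get 2.
- M: Brio compares 7, 3 and picks Small; Alto would get 5.
- L: Brio compares 8, 4 and picks Small; Alto would get 6.
- XL: Brio compares 3, 7 and picks Large; Alto would get 8.
Maximizing over 2, 5, 6, 8, Alto chooses XL. Subgame-perfect outcome: (XL, Large) with payoffs (8, 7).
Now find the simultaneous Nash equilibrium.
Alto's best replies: Small→L; Large→M.
Brio's best replies: S→Large; M→Small; L→Small; XL→Large.
The unique mutual best reply is (L, Small), giving (6, 8).
Alto's commitment gain: 8 − 6 = 2.

2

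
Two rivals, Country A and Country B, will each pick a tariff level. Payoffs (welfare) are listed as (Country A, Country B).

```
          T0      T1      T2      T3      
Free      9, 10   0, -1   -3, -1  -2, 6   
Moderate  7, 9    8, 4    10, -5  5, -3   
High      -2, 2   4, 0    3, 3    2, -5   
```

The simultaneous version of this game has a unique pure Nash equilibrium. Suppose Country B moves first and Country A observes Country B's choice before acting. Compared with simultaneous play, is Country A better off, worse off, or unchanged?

unchanged

Country A best-responds to each possible Country B move:
- T0: BR = Free, leader payoff 10.
- T1: BR = Moderate, leader payoff 4.
- T2: BR = Moderate, leader payoff -5.
- T3: BR = Moderate, leader payoff -3.
Among 10, 4, -5, -3, the best is 10 at T0. Subgame-perfect outcome: (Free, T0) with payoffs (9, 10).
For the simultaneous game, intersect best replies.
Country A's best replies: T0→Free; T1→Moderate; T2→Moderate; T3→Moderate.
Country B's best replies: Free→T0; Moderate→T0; High→T2.
Only (Free, T0) has each player best-responding; Nash payoffs (9, 10).
Country A earns 9 sequentially versus 9 at the Nash outcome: unchanged.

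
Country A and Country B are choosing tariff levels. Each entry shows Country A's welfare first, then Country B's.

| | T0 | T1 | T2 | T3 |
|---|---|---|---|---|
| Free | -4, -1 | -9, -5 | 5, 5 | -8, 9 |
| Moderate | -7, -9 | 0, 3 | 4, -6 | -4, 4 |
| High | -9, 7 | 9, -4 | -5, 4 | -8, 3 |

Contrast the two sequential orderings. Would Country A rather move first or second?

second

If Country A leads: Country B's best replies are Free→T3, Moderate→T3, High→T0; Country A's induced payoffs -8, -4, -9; outcome (Moderate, T3), payoffs (-4, 4).
If Country B leads: Country A's best replies are T0→Free, T1→High, T2→Free, T3→Moderate; Country B's induced payoffs -1, -4, 5, 4; outcome (Free, T2), payoffs (5, 5).
Country A gets -4 moving first and 5 moving second, so Country A prefers to move second.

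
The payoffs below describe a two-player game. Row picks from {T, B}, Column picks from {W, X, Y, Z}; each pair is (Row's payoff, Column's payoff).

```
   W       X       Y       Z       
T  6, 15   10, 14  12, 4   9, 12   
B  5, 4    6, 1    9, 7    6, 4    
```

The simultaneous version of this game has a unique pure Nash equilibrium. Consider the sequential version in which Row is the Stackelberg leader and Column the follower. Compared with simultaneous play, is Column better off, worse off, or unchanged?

Solve by backward induction (Row leads).
- T: BR = W, leader payoff 6.
- B: BR = Y, leader payoff 9.
Among 6, 9, the best is 9 at B. Subgame-perfect outcome: (B, Y) with payoffs (9, 7).
For the simultaneous game, intersect best replies.
Row's best replies: W→T; X→T; Y→T; Z→T.
Column's best replies: T→W; B→Y.
Only (T, W) has each player best-responding; Nash payoffs (6, 15).
Column earns 7 sequentially versus 15 at the Nash outcome: worse off.

worse off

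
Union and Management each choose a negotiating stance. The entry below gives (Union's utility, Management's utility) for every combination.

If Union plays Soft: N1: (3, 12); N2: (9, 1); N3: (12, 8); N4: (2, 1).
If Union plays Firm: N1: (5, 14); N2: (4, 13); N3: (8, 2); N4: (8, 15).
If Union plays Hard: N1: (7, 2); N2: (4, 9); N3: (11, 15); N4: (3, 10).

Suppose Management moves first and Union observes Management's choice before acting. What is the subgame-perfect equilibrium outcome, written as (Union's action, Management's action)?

Union best-responds to each possible Management move:
- N1: Union compares 3, 5, 7 and picks Hard; Management would get 2.
- N2: Union compares 9, 4, 4 and picks Soft; Management would get 1.
- N3: Union compares 12, 8, 11 and picks Soft; Management would get 8.
- N4: Union compares 2, 8, 3 and picks Firm; Management would get 15.
Management's induced payoffs are 2, 1, 8, 15, so Management commits to N4. Subgame-perfect outcome: (Firm, N4) with payoffs (8, 15).

(Firm, N4)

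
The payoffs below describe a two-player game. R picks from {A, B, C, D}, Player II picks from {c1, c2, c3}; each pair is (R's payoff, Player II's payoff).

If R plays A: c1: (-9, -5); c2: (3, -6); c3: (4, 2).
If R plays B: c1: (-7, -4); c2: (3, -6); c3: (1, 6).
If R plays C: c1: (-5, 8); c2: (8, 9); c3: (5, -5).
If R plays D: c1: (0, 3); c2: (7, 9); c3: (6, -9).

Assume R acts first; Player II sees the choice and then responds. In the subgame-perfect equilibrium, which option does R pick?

C

Solve by backward induction (R leads).
- A: BR = c3, leader payoff 4.
- B: BR = c3, leader payoff 1.
- C: BR = c2, leader payoff 8.
- D: BR = c2, leader payoff 7.
Among 4, 1, 8, 7, the best is 8 at C. Subgame-perfect outcome: (C, c2) with payoffs (8, 9).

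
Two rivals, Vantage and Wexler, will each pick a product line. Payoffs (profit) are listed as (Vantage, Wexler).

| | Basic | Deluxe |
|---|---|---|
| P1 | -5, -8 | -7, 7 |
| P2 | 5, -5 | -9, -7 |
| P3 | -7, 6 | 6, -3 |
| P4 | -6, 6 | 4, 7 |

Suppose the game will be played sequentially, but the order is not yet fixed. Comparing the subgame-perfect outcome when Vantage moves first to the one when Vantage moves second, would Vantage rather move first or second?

second

If Vantage leads: Wexler's best replies are P1→Deluxe, P2→Basic, P3→Basic, P4→Deluxe; Vantage's induced payoffs -7, 5, -7, 4; outcome (P2, Basic), payoffs (5, -5).
If Wexler leads: Vantage's best replies are Basic→P2, Deluxe→P3; Wexler's induced payoffs -5, -3; outcome (P3, Deluxe), payoffs (6, -3).
Vantage gets 5 moving first and 6 moving second, so Vantage prefers to move second.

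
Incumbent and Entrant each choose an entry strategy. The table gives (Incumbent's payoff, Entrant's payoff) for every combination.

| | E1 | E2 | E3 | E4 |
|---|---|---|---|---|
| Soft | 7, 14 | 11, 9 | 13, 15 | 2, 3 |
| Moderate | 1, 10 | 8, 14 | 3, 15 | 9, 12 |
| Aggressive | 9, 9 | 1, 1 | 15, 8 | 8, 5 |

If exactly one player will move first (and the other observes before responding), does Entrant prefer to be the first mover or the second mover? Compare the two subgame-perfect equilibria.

If Incumbent leads: Entrant's best replies are Soft→E3, Moderate→E3, Aggressive→E1; Incumbent's induced payoffs 13, 3, 9; outcome (Soft, E3), payoffs (13, 15).
If Entrant leads: Incumbent's best replies are E1→Aggressive, E2→Soft, E3→Aggressive, E4→Moderate; Entrant's induced payoffs 9, 9, 8, 12; outcome (Moderate, E4), payoffs (9, 12).
Entrant gets 12 moving first and 15 moving second, so Entrant prefers to move second.

second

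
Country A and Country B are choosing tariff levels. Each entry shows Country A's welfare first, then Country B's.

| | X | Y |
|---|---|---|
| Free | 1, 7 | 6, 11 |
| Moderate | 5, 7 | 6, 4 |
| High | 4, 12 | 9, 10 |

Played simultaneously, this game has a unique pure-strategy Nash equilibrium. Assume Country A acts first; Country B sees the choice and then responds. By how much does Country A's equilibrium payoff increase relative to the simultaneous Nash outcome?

Work backward from Country B's decision.
- Free: BR = Y, leader payoff 6.
- Moderate: BR = X, leader payoff 5.
- High: BR = X, leader payoff 4.
Among 6, 5, 4, the best is 6 at Free. Subgame-perfect outcome: (Free, Y) with payoffs (6, 11).
Now find the simultaneous Nash equilibrium.
Country A's best replies: X→Moderate; Y→High.
Country B's best replies: Free→Y; Moderate→X; High→X.
Only (Moderate, X) has each player best-responding; Nash payoffs (5, 7).
Country A's commitment gain: 6 − 5 = 1.

1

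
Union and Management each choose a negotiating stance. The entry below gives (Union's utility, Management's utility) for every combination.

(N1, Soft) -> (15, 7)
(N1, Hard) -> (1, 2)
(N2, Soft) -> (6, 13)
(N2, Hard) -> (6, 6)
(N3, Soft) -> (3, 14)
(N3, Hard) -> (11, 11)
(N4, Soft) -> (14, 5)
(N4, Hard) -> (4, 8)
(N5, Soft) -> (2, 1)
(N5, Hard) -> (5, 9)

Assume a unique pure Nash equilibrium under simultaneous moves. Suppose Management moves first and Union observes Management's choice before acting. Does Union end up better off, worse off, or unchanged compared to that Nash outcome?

worse off

Backward induction with Management moving first.
- Soft: Union compares 15, 6, 3, 14, 2 and picks N1; Management would get 7.
- Hard: Union compares 1, 6, 11, 4, 5 and picks N3; Management would get 11.
Among 7, 11, the best is 11 at Hard. Subgame-perfect outcome: (N3, Hard) with payoffs (11, 11).
For the simultaneous game, intersect best replies.
Union's best replies: Soft→N1; Hard→N3.
Management's best replies: N1→Soft; N2→Soft; N3→Soft; N4→Hard; N5→Hard.
The unique mutual best reply is (N1, Soft), giving (15, 7).
Union earns 11 sequentially versus 15 at the Nash outcome: worse off.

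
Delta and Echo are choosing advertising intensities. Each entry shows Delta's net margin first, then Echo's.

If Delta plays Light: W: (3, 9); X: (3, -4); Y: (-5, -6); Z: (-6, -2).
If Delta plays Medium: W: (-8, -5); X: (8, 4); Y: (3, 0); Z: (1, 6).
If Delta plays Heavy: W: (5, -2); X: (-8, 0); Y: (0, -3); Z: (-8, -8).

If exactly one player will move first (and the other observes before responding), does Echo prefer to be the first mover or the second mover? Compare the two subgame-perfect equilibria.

If Delta leads: Echo's best replies are Light→W, Medium→Z, Heavy→X; Delta's induced payoffs 3, 1, -8; outcome (Light, W), payoffs (3, 9).
If Echo leads: Delta's best replies are W→Heavy, X→Medium, Y→Medium, Z→Medium; Echo's induced payoffs -2, 4, 0, 6; outcome (Medium, Z), payoffs (1, 6).
Echo gets 6 moving first and 9 moving second, so Echo prefers to move second.

second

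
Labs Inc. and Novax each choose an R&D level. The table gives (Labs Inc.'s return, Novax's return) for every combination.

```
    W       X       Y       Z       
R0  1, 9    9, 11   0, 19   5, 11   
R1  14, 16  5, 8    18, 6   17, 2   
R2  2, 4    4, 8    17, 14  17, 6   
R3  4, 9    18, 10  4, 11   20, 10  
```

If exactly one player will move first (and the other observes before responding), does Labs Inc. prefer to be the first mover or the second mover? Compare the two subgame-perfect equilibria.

first

If Labs Inc. leads: Novax's best replies are R0→Y, R1→W, R2→Y, R3→Y; Labs Inc.'s induced payoffs 0, 14, 17, 4; outcome (R2, Y), payoffs (17, 14).
If Novax leads: Labs Inc.'s best replies are W→R1, X→R3, Y→R1, Z→R3; Novax's induced payoffs 16, 10, 6, 10; outcome (R1, W), payoffs (14, 16).
Labs Inc. gets 17 moving first and 14 moving second, so Labs Inc. prefers to move first.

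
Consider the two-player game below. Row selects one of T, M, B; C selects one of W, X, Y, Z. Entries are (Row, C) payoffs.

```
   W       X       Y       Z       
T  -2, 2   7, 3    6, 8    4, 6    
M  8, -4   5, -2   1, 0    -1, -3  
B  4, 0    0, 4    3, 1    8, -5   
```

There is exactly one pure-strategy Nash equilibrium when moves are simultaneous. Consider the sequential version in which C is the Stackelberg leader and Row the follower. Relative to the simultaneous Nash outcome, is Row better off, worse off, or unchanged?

unchanged

Row best-responds to each possible C move:
- W → Row plays M (best of -2, 8, 4); C gets -4.
- X → Row plays T (best of 7, 5, 0); C gets 3.
- Y → Row plays T (best of 6, 1, 3); C gets 8.
- Z → Row plays B (best of 4, -1, 8); C gets -5.
Maximizing over -4, 3, 8, -5, C chooses Y. Subgame-perfect outcome: (T, Y) with payoffs (6, 8).
Now find the simultaneous Nash equilibrium.
Row's best replies: W→M; X→T; Y→T; Z→B.
C's best replies: T→Y; M→Y; B→X.
The unique mutual best reply is (T, Y), giving (6, 8).
Row earns 6 sequentially versus 6 at the Nash outcome: unchanged.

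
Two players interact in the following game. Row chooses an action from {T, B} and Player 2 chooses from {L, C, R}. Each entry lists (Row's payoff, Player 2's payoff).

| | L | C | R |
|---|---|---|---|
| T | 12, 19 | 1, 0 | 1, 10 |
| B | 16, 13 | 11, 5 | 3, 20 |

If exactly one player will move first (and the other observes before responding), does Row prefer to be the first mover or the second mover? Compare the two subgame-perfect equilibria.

first

If Row leads: Player 2's best replies are T→L, B→R; Row's induced payoffs 12, 3; outcome (T, L), payoffs (12, 19).
If Player 2 leads: Row's best replies are L→B, C→B, R→B; Player 2's induced payoffs 13, 5, 20; outcome (B, R), payoffs (3, 20).
Row gets 12 moving first and 3 moving second, so Row prefers to move first.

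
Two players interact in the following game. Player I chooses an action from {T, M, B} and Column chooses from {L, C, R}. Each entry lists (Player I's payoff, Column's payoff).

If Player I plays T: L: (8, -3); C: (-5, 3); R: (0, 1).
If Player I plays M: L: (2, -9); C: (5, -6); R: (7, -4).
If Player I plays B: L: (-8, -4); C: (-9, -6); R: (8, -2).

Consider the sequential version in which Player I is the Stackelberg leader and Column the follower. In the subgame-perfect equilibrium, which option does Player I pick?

B

Backward induction with Player I moving first.
- T → Column plays C (best of -3, 3, 1); Player I gets -5.
- M → Column plays R (best of -9, -6, -4); Player I gets 7.
- B → Column plays R (best of -4, -6, -2); Player I gets 8.
Maximizing over -5, 7, 8, Player I chooses B. Subgame-perfect outcome: (B, R) with payoffs (8, -2).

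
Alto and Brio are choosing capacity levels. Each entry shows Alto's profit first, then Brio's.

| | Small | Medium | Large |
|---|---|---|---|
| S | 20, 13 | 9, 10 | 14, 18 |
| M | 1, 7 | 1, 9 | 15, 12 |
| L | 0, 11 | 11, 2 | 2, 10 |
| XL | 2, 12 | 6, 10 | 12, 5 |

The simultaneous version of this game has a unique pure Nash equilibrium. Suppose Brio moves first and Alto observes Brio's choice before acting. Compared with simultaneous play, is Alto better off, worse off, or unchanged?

better off

Solve by backward induction (Brio leads).
- Small: BR = S, leader payoff 13.
- Medium: BR = L, leader payoff 2.
- Large: BR = M, leader payoff 12.
Brio's induced payoffs are 13, 2, 12, so Brio commits to Small. Subgame-perfect outcome: (S, Small) with payoffs (20, 13).
Under simultaneous play:
Alto's best replies: Small→S; Medium→L; Large→M.
Brio's best replies: S→Large; M→Large; L→Small; XL→Small.
Only (M, Large) has each player best-responding; Nash payoffs (15, 12).
Alto earns 20 sequentially versus 15 at the Nash outcome: better off.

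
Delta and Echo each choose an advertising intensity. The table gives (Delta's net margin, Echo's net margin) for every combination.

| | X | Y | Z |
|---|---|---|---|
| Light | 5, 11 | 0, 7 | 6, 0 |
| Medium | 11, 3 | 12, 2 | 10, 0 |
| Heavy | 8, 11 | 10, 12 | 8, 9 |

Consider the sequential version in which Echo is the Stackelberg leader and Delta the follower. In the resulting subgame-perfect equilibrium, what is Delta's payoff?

11

Work backward from Delta's decision.
- X: Delta compares 5, 11, 8 and picks Medium; Echo would get 3.
- Y: Delta compares 0, 12, 10 and picks Medium; Echo would get 2.
- Z: Delta compares 6, 10, 8 and picks Medium; Echo would get 0.
Maximizing over 3, 2, 0, Echo chooses X. Subgame-perfect outcome: (Medium, X) with payoffs (11, 3).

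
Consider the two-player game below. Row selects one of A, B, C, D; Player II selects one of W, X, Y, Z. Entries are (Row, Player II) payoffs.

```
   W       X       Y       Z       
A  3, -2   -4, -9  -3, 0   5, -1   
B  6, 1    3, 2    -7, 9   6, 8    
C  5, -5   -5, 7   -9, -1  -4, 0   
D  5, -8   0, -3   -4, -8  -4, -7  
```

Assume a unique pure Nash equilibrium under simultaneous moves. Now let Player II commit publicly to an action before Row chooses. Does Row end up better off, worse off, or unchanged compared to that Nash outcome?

better off

Work backward from Row's decision.
- W: Row compares 3, 6, 5, 5 and picks B; Player II would get 1.
- X: Row compares -4, 3, -5, 0 and picks B; Player II would get 2.
- Y: Row compares -3, -7, -9, -4 and picks A; Player II would get 0.
- Z: Row compares 5, 6, -4, -4 and picks B; Player II would get 8.
Player II's induced payoffs are 1, 2, 0, 8, so Player II commits to Z. Subgame-perfect outcome: (B, Z) with payoffs (6, 8).
Under simultaneous play:
Row's best replies: W→B; X→B; Y→A; Z→B.
Player II's best replies: A→Y; B→Y; C→X; D→X.
The unique mutual best reply is (A, Y), giving (-3, 0).
Row earns 6 sequentially versus -3 at the Nash outcome: better off.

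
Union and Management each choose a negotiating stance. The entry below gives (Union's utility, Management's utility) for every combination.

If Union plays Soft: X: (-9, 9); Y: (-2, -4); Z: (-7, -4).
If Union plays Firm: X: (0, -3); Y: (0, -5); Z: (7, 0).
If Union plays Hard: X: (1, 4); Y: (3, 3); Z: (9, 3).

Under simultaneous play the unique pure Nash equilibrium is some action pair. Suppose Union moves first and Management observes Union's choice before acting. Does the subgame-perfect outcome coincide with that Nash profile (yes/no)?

Solve by backward induction (Union leads).
- Soft → Management plays X (best of 9, -4, -4); Union gets -9.
- Firm → Management plays Z (best of -3, -5, 0); Union gets 7.
- Hard → Management plays X (best of 4, 3, 3); Union gets 1.
Maximizing over -9, 7, 1, Union chooses Firm. Subgame-perfect outcome: (Firm, Z) with payoffs (7, 0).
Under simultaneous play:
Union's best replies: X→Hard; Y→Hard; Z→Hard.
Management's best replies: Soft→X; Firm→Z; Hard→X.
The unique mutual best reply is (Hard, X), giving (1, 4).
Sequential outcome (Firm, Z) differs from the Nash profile (Hard, X).

no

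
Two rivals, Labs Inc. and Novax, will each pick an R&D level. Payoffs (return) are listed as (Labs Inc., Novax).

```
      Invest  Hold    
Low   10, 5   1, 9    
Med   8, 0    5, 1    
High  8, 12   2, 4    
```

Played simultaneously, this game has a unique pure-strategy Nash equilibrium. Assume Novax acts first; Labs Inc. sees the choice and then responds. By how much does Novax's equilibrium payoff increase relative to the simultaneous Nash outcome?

Backward induction with Novax moving first.
- Invest → Labs Inc. plays Low (best of 10, 8, 8); Novax gets 5.
- Hold → Labs Inc. plays Med (best of 1, 5, 2); Novax gets 1.
Among 5, 1, the best is 5 at Invest. Subgame-perfect outcome: (Low, Invest) with payoffs (10, 5).
Now find the simultaneous Nash equilibrium.
Labs Inc.'s best replies: Invest→Low; Hold→Med.
Novax's best replies: Low→Hold; Med→Hold; High→Invest.
Only (Med, Hold) has each player best-responding; Nash payoffs (5, 1).
Novax's commitment gain: 5 − 1 = 4.

4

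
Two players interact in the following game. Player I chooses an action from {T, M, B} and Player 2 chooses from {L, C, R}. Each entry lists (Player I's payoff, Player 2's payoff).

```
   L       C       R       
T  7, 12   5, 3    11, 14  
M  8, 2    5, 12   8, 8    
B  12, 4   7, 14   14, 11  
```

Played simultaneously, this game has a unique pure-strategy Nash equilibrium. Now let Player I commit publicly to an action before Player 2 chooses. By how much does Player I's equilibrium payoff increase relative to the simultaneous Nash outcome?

Solve by backward induction (Player I leads).
- T: Player 2 compares 12, 3, 14 and picks R; Player I would get 11.
- M: Player 2 compares 2, 12, 8 and picks C; Player I would get 5.
- B: Player 2 compares 4, 14, 11 and picks C; Player I would get 7.
Among 11, 5, 7, the best is 11 at T. Subgame-perfect outcome: (T, R) with payoffs (11, 14).
For the simultaneous game, intersect best replies.
Player I's best replies: L→B; C→B; R→B.
Player 2's best replies: T→R; M→C; B→C.
The unique mutual best reply is (B, C), giving (7, 14).
Player I's commitment gain: 11 − 7 = 4.

4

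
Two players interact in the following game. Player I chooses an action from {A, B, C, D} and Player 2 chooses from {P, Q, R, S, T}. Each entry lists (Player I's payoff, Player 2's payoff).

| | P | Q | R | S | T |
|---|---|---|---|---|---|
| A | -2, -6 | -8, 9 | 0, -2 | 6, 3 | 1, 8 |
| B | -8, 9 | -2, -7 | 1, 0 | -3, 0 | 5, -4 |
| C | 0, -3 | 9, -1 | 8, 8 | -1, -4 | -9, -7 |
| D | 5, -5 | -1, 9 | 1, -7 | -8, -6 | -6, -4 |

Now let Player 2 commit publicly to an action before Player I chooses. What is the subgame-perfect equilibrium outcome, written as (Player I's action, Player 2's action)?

(C, R)

Work backward from Player I's decision.
- P: BR = D, leader payoff -5.
- Q: BR = C, leader payoff -1.
- R: BR = C, leader payoff 8.
- S: BR = A, leader payoff 3.
- T: BR = B, leader payoff -4.
Maximizing over -5, -1, 8, 3, -4, Player 2 chooses R. Subgame-perfect outcome: (C, R) with payoffs (8, 8).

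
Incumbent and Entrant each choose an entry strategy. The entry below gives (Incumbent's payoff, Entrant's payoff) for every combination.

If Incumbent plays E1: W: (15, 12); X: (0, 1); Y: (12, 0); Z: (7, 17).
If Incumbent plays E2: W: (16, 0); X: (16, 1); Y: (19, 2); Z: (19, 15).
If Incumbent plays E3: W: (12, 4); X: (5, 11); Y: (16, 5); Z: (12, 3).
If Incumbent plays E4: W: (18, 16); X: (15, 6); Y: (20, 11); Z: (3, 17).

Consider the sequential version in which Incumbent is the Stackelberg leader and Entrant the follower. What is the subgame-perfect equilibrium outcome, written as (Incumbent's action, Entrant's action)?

(E2, Z)

Work backward from Entrant's decision.
- E1: Entrant compares 12, 1, 0, 17 and picks Z; Incumbent would get 7.
- E2: Entrant compares 0, 1, 2, 15 and picks Z; Incumbent would get 19.
- E3: Entrant compares 4, 11, 5, 3 and picks X; Incumbent would get 5.
- E4: Entrant compares 16, 6, 11, 17 and picks Z; Incumbent would get 3.
Among 7, 19, 5, 3, the best is 19 at E2. Subgame-perfect outcome: (E2, Z) with payoffs (19, 15).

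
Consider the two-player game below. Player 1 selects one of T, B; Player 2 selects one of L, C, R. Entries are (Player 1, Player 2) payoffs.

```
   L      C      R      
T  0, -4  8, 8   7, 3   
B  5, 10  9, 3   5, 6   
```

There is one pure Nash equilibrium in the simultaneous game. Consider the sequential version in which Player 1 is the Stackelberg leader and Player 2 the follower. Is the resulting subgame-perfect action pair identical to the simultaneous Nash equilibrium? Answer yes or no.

Work backward from Player 2's decision.
- T: Player 2 compares -4, 8, 3 and picks C; Player 1 would get 8.
- B: Player 2 compares 10, 3, 6 and picks L; Player 1 would get 5.
Player 1's induced payoffs are 8, 5, so Player 1 commits to T. Subgame-perfect outcome: (T, C) with payoffs (8, 8).
Now find the simultaneous Nash equilibrium.
Player 1's best replies: L→B; C→B; R→T.
Player 2's best replies: T→C; B→L.
Only (B, L) has each player best-responding; Nash payoffs (5, 10).
Sequential outcome (T, C) differs from the Nash profile (B, L).

no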